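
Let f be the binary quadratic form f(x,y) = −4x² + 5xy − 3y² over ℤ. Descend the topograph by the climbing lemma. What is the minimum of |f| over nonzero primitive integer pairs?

translate: b→3 (≡-5 mod 8), so (4,-5,3)→(4,3,2)
flip: (4,3,2)→(2,-3,4)
translate: b→1 (≡-3 mod 4), so (2,-3,4)→(2,1,3)
reduced (well bottom): (2,1,3) with a≤c, −a<b≤a
well minimum |f| = |-2| = 2 (negative-definite)

2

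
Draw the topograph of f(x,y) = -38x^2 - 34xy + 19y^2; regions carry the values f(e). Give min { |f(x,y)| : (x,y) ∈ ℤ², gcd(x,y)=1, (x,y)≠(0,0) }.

descent: ρ → (19,34,-38)  [lands on river]
river: ρ → (-38,42,15)
river: ρ → (15,48,-29)
river: ρ → (-29,10,34)
river: ρ → (34,58,-5)
river: ρ → (-5,62,10)
river: ρ → (10,58,-17)
river: ρ → (-17,44,31)
river: ρ → (31,18,-30)
river: ρ → (-30,42,19)
closes: descent 1, river 10
min |a| on river = 5

5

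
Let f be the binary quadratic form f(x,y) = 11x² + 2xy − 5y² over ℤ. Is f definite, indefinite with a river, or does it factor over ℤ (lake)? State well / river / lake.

D = b²−4ac = 2² − 4·11·(-5) = 224
D > 0 non-square ⇒ indefinite ⇒ periodic river

river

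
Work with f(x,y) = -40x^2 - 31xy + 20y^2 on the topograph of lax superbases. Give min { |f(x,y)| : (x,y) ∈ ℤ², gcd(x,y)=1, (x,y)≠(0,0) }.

descent: ρ → (20,31,-40)  [lands on river]
river: ρ → (-40,49,11)
river: ρ → (11,61,-10)
river: ρ → (-10,59,17)
river: ρ → (17,43,-34)
river: ρ → (-34,25,26)
river: ρ → (26,27,-33)
river: ρ → (-33,39,20)
river: ρ → (20,41,-31)
river: ρ → (-31,21,30)
river: ρ → (30,39,-22)
river: ρ → (-22,49,20)
closes: descent 1, river 12
min |a| on river = 10

10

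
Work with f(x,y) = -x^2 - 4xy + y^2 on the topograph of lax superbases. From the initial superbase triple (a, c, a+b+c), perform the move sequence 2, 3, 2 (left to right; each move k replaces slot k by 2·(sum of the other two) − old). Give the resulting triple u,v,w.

start (-1,1,-4) = (f(1,0),f(0,1),f(1,1))
replace slot 2: 2·((-1)+(-4)) − 1 = -11 → (-1,-11,-4)
replace slot 3: 2·((-1)+(-11)) − (-4) = -20 → (-1,-11,-20)
replace slot 2: 2·((-1)+(-20)) − (-11) = -31 → (-1,-31,-20)

-1,-31,-20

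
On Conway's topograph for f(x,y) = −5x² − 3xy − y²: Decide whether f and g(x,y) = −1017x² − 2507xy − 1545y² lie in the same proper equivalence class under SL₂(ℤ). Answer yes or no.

D₁ = -11, D₂ = -11
f is negative-definite; reduce −f:
−f: flip: (5,3,1)→(1,-3,5)
−f: translate: b→1 (≡-3 mod 2), so (1,-3,5)→(1,1,3)
−f: reduced (well bottom): (1,1,3) with a≤c, −a<b≤a
flip sign back: reduced form of f is (-1,-1,-3)
g is negative-definite; reduce −g:
−g: translate: b→473 (≡2507 mod 2034), so (1017,2507,1545)→(1017,473,55)
−g: flip: (1017,473,55)→(55,-473,1017)
−g: translate: b→-33 (≡-473 mod 110), so (55,-473,1017)→(55,-33,5)
−g: flip: (55,-33,5)→(5,33,55)
−g: translate: b→3 (≡33 mod 10), so (5,33,55)→(5,3,1)
−g: flip: (5,3,1)→(1,-3,5)
−g: translate: b→1 (≡-3 mod 2), so (1,-3,5)→(1,1,3)
−g: reduced (well bottom): (1,1,3) with a≤c, −a<b≤a
flip sign back: reduced form of g is (-1,-1,-3)
reduced forms (-1, -1, -3) vs (-1, -1, -3) ⇒ equivalent

yes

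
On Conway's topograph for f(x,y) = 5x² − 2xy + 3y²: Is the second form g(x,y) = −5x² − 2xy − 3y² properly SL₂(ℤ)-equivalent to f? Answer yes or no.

D₁ = -56, D₂ = -56
f: flip: (5,-2,3)→(3,2,5)
f: reduced (well bottom): (3,2,5) with a≤c, −a<b≤a
g is negative-definite; reduce −g:
−g: flip: (5,2,3)→(3,-2,5)
−g: reduced (well bottom): (3,-2,5) with a≤c, −a<b≤a
flip sign back: reduced form of g is (-3,2,-5)
reduced forms (3, 2, 5) vs (-3, 2, -5) ⇒ inequivalent

no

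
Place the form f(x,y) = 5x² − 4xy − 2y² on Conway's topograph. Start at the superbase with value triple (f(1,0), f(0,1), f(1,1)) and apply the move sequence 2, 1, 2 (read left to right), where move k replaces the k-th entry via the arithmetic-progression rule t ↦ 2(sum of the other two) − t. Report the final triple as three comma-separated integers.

start (5,-2,-1) = (f(1,0),f(0,1),f(1,1))
replace slot 2: 2·(5+(-1)) − (-2) = 10 → (5,10,-1)
replace slot 1: 2·(10+(-1)) − 5 = 13 → (13,10,-1)
replace slot 2: 2·(13+(-1)) − 10 = 14 → (13,14,-1)

13,14,-1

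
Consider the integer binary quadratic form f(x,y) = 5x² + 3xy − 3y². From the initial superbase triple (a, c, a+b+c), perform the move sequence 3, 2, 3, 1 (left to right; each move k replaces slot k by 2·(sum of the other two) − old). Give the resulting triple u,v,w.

start (5,-3,5) = (f(1,0),f(0,1),f(1,1))
replace slot 3: 2·(5+(-3)) − 5 = -1 → (5,-3,-1)
replace slot 2: 2·(5+(-1)) − (-3) = 11 → (5,11,-1)
replace slot 3: 2·(5+11) − (-1) = 33 → (5,11,33)
replace slot 1: 2·(11+33) − 5 = 83 → (83,11,33)

83,11,33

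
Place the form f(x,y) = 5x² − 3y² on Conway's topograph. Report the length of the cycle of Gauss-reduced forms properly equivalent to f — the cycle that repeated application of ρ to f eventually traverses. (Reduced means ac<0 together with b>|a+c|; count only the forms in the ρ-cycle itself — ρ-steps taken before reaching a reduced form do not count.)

D = 60, ⌊√D⌋ = 7
descent: ρ → (-3,6,2)  [lands on river]
river: ρ → (2,6,-3)
ρ-cycle length = 2 (tail of 1 descent step not counted)

2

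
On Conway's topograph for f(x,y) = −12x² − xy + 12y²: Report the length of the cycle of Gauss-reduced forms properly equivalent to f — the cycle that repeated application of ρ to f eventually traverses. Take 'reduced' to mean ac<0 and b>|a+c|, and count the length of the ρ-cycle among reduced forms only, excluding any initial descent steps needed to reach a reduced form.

D = 577, ⌊√D⌋ = 24
descent: ρ → (12,1,-12)  [lands on river]
river: ρ → (-12,23,1)
river: ρ → (1,23,-12)
river: ρ → (-12,1,12)
river: ρ → (12,23,-1)
river: ρ → (-1,23,12)
ρ-cycle length = 6 (tail of 1 descent step not counted)

6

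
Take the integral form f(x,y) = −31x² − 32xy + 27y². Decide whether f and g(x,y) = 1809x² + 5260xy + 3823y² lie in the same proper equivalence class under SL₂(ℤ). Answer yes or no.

D₁ = 4372, D₂ = 4372
river cycle of f (length 26): (27, 32, -31), (-31, 30, 28), (28, 26, -33), (-33, 40, 21), (21, 44, -29), (-29, 14, 36), (36, 58, -7), (-7, 54, 52), (52, 50, -9), (-9, 58, 28), … (16 more)
river cycle of g (length 26): (13, 50, -36), (-36, 22, 27), (27, 32, -31), (-31, 30, 28), (28, 26, -33), (-33, 40, 21), (21, 44, -29), (-29, 14, 36), (36, 58, -7), (-7, 54, 52), … (16 more)
cycles coincide ⇒ equivalent

yes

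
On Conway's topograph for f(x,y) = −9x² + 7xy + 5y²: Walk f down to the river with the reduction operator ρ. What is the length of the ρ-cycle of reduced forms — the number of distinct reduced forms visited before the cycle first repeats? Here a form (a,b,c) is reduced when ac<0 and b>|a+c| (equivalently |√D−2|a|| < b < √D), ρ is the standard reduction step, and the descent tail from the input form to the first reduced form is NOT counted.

D = 229, ⌊√D⌋ = 15
river: ρ → (5,13,-3)
river: ρ → (-3,11,9)
river: ρ → (9,7,-5)
river: ρ → (-5,13,3)
river: ρ → (3,11,-9)
river: ρ → (-9,7,5)
ρ-cycle length = 6 (tail of 0 descent steps not counted)

6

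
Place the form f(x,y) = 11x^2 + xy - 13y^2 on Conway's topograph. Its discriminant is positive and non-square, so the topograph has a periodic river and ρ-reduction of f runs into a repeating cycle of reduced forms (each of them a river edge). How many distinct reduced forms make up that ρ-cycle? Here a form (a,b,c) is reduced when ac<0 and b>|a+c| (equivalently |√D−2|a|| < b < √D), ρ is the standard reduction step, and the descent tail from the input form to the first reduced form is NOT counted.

D = 573, ⌊√D⌋ = 23
descent: ρ → (-13,-1,11)
descent: ρ → (11,23,-1)  [lands on river]
river: ρ → (-1,23,11)
river: ρ → (11,21,-3)
river: ρ → (-3,21,11)
ρ-cycle length = 4 (tail of 2 descent steps not counted)

4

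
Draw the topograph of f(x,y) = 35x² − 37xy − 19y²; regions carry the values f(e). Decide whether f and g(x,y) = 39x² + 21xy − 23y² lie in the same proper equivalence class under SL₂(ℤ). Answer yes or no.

D₁ = 4029, D₂ = 4029
river cycle of f (length 18): (-19, 37, 35), (35, 33, -21), (-21, 51, 17), (17, 51, -21), (-21, 33, 35), (35, 37, -19), (-19, 39, 33), (33, 27, -25), (-25, 23, 35), (35, 47, -13), … (8 more)
river cycle of g (length 14): (-23, 25, 37), (37, 49, -11), (-11, 61, 7), (7, 51, -51), (-51, 51, 7), (7, 61, -11), (-11, 49, 37), (37, 25, -23), (-23, 21, 39), (39, 57, -5), … (4 more)
cycles differ ⇒ inequivalent

no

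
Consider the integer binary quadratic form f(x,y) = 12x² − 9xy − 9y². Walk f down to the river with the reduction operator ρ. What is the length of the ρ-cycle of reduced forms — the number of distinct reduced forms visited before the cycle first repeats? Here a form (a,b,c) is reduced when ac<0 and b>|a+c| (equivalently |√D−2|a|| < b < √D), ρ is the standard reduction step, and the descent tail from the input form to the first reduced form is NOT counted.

D = 513, ⌊√D⌋ = 22
descent: ρ → (-9,9,12)  [lands on river]
river: ρ → (12,15,-6)
river: ρ → (-6,21,3)
river: ρ → (3,21,-6)
river: ρ → (-6,15,12)
river: ρ → (12,9,-9)
ρ-cycle length = 6 (tail of 1 descent step not counted)

6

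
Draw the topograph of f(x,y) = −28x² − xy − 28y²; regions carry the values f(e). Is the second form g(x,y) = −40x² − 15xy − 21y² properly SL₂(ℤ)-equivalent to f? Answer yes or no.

D₁ = -3135, D₂ = -3135
f is negative-definite; reduce −f:
−f: reduced (well bottom): (28,1,28) with a≤c, −a<b≤a
flip sign back: reduced form of f is (-28,-1,-28)
g is negative-definite; reduce −g:
−g: flip: (40,15,21)→(21,-15,40)
−g: reduced (well bottom): (21,-15,40) with a≤c, −a<b≤a
flip sign back: reduced form of g is (-21,15,-40)
reduced forms (-28, -1, -28) vs (-21, 15, -40) ⇒ inequivalent

no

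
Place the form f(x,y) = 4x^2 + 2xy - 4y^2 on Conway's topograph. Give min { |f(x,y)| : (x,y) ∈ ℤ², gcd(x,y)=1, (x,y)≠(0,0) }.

river: ρ → (-4,6,2)
river: ρ → (2,6,-4)
river: ρ → (-4,2,4)
river: ρ → (4,6,-2)
river: ρ → (-2,6,4)
river: ρ → (4,2,-4)
closes: descent 0, river 6
min |a| on river = 2

2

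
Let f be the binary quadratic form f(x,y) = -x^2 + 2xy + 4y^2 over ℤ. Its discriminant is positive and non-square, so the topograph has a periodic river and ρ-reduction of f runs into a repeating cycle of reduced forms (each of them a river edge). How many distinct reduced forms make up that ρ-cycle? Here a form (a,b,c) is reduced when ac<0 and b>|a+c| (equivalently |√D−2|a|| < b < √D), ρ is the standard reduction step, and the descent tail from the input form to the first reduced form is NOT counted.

D = 20, ⌊√D⌋ = 4
descent: ρ → (4,-2,-1)
descent: ρ → (-1,4,1)  [lands on river]
river: ρ → (1,4,-1)
ρ-cycle length = 2 (tail of 2 descent steps not counted)

2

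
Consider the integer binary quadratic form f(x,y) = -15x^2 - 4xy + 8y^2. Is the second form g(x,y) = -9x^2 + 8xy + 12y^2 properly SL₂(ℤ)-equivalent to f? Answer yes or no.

D₁ = 496, D₂ = 496
river cycle of f (length 16): (8, 20, -3), (-3, 22, 1), (1, 22, -3), (-3, 20, 8), (8, 12, -11), (-11, 10, 9), (9, 8, -12), (-12, 16, 5), (5, 14, -15), (-15, 16, 4), … (6 more)
river cycle of g (length 16): (12, 16, -5), (-5, 14, 15), (15, 16, -4), (-4, 16, 15), (15, 14, -5), (-5, 16, 12), (12, 8, -9), (-9, 10, 11), (11, 12, -8), (-8, 20, 3), … (6 more)
cycles differ ⇒ inequivalent

no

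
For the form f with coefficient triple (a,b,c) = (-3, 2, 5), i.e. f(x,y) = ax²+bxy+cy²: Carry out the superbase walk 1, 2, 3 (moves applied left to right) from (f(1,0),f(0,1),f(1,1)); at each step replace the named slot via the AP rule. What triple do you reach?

start (-3,5,4) = (f(1,0),f(0,1),f(1,1))
replace slot 1: 2·(5+4) − (-3) = 21 → (21,5,4)
replace slot 2: 2·(21+4) − 5 = 45 → (21,45,4)
replace slot 3: 2·(21+45) − 4 = 128 → (21,45,128)

21,45,128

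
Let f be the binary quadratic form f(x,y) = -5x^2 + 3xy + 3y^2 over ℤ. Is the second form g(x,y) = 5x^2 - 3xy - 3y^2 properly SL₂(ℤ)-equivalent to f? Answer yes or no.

D₁ = 69, D₂ = 69
river cycle of f (length 4): (3, 3, -5), (-5, 7, 1), (1, 7, -5), (-5, 3, 3)
river cycle of g (length 4): (-3, 3, 5), (5, 7, -1), (-1, 7, 5), (5, 3, -3)
cycles differ ⇒ inequivalent

no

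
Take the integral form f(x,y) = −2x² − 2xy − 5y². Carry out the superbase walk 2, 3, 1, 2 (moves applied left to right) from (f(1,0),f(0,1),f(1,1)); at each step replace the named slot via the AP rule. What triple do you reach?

start (-2,-5,-9) = (f(1,0),f(0,1),f(1,1))
replace slot 2: 2·((-2)+(-9)) − (-5) = -17 → (-2,-17,-9)
replace slot 3: 2·((-2)+(-17)) − (-9) = -29 → (-2,-17,-29)
replace slot 1: 2·((-17)+(-29)) − (-2) = -90 → (-90,-17,-29)
replace slot 2: 2·((-90)+(-29)) − (-17) = -221 → (-90,-221,-29)

-90,-221,-29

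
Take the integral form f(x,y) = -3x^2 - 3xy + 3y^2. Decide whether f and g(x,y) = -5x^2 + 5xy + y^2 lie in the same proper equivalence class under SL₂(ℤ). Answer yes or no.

D₁ = 45, D₂ = 45
river cycle of f (length 2): (3, 3, -3), (-3, 3, 3)
river cycle of g (length 2): (1, 5, -5), (-5, 5, 1)
cycles differ ⇒ inequivalent

no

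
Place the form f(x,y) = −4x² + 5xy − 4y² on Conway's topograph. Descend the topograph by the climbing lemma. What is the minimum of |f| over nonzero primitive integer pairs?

translate: b→3 (≡-5 mod 8), so (4,-5,4)→(4,3,3)
flip: (4,3,3)→(3,-3,4)
translate: b→3 (≡-3 mod 6), so (3,-3,4)→(3,3,4)
reduced (well bottom): (3,3,4) with a≤c, −a<b≤a
well minimum |f| = |-3| = 3 (negative-definite)

3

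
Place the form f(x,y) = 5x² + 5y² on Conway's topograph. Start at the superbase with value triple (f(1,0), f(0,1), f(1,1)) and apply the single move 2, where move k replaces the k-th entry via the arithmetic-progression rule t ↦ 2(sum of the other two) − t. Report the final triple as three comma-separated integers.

start (5,5,10) = (f(1,0),f(0,1),f(1,1))
replace slot 2: 2·(5+10) − 5 = 25 → (5,25,10)

5,25,10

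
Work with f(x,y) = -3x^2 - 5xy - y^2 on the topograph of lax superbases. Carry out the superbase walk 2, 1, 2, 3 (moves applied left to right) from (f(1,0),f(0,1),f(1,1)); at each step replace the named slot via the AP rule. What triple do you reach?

start (-3,-1,-9) = (f(1,0),f(0,1),f(1,1))
replace slot 2: 2·((-3)+(-9)) − (-1) = -23 → (-3,-23,-9)
replace slot 1: 2·((-23)+(-9)) − (-3) = -61 → (-61,-23,-9)
replace slot 2: 2·((-61)+(-9)) − (-23) = -117 → (-61,-117,-9)
replace slot 3: 2·((-61)+(-117)) − (-9) = -347 → (-61,-117,-347)

-61,-117,-347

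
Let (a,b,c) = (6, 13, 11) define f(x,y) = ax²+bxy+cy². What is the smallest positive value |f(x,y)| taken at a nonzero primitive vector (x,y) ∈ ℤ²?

translate: b→1 (≡13 mod 12), so (6,13,11)→(6,1,4)
flip: (6,1,4)→(4,-1,6)
reduced (well bottom): (4,-1,6) with a≤c, −a<b≤a
well minimum = a = 4

4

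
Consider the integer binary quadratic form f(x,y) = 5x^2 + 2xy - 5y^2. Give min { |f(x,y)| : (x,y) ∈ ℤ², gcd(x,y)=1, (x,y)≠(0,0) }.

river: ρ → (-5,8,2)
river: ρ → (2,8,-5)
river: ρ → (-5,2,5)
river: ρ → (5,8,-2)
river: ρ → (-2,8,5)
river: ρ → (5,2,-5)
closes: descent 0, river 6
min |a| on river = 2

2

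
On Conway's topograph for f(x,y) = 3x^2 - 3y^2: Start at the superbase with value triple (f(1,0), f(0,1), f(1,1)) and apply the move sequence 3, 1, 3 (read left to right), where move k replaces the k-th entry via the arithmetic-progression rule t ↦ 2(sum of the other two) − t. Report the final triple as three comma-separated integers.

start (3,-3,0) = (f(1,0),f(0,1),f(1,1))
replace slot 3: 2·(3+(-3)) − 0 = 0 → (3,-3,0)
replace slot 1: 2·((-3)+0) − 3 = -9 → (-9,-3,0)
replace slot 3: 2·((-9)+(-3)) − 0 = -24 → (-9,-3,-24)

-9,-3,-24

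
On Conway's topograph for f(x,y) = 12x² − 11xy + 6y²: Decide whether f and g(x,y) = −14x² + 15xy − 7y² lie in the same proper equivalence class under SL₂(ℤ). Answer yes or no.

D₁ = -167, D₂ = -167
f: flip: (12,-11,6)→(6,11,12)
f: translate: b→-1 (≡11 mod 12), so (6,11,12)→(6,-1,7)
f: reduced (well bottom): (6,-1,7) with a≤c, −a<b≤a
g is negative-definite; reduce −g:
−g: translate: b→13 (≡-15 mod 28), so (14,-15,7)→(14,13,6)
−g: flip: (14,13,6)→(6,-13,14)
−g: translate: b→-1 (≡-13 mod 12), so (6,-13,14)→(6,-1,7)
−g: reduced (well bottom): (6,-1,7) with a≤c, −a<b≤a
flip sign back: reduced form of g is (-6,1,-7)
reduced forms (6, -1, 7) vs (-6, 1, -7) ⇒ inequivalent

no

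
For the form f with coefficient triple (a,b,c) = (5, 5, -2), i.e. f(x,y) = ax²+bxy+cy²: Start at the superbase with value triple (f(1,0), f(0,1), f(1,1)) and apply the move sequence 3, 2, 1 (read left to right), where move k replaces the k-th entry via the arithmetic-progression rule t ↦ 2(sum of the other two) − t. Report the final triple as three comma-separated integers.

start (5,-2,8) = (f(1,0),f(0,1),f(1,1))
replace slot 3: 2·(5+(-2)) − 8 = -2 → (5,-2,-2)
replace slot 2: 2·(5+(-2)) − (-2) = 8 → (5,8,-2)
replace slot 1: 2·(8+(-2)) − 5 = 7 → (7,8,-2)

7,8,-2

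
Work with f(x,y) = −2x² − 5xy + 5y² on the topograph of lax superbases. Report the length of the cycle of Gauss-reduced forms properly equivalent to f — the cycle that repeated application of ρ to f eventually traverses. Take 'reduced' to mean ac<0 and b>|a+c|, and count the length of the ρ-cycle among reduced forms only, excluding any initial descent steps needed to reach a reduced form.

D = 65, ⌊√D⌋ = 8
descent: ρ → (5,5,-2)  [lands on river]
river: ρ → (-2,7,2)
river: ρ → (2,5,-5)
river: ρ → (-5,5,2)
river: ρ → (2,7,-2)
river: ρ → (-2,5,5)
ρ-cycle length = 6 (tail of 1 descent step not counted)

6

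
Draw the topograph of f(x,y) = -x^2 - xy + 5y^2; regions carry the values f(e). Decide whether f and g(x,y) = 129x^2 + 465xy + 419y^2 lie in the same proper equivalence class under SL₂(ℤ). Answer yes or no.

D₁ = 21, D₂ = 21
river cycle of f (length 2): (-1, 3, 3), (3, 3, -1)
river cycle of g (length 2): (-1, 3, 3), (3, 3, -1)
cycles coincide ⇒ equivalent

yes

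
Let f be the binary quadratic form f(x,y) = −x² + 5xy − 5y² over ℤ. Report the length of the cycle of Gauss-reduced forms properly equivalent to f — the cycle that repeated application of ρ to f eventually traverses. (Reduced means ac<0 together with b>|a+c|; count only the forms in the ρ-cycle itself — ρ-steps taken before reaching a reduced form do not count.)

D = 5, ⌊√D⌋ = 2
descent: ρ → (-5,5,-1)
descent: ρ → (-1,1,1)  [lands on river]
river: ρ → (1,1,-1)
ρ-cycle length = 2 (tail of 2 descent steps not counted)

2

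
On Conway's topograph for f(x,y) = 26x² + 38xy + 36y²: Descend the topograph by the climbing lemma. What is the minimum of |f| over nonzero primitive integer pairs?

translate: b→-14 (≡38 mod 52), so (26,38,36)→(26,-14,24)
flip: (26,-14,24)→(24,14,26)
reduced (well bottom): (24,14,26) with a≤c, −a<b≤a
well minimum = a = 24

24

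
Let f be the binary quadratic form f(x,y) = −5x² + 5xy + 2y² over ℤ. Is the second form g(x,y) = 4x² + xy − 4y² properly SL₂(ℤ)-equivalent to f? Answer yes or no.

D₁ = 65, D₂ = 65
river cycle of f (length 6): (2, 7, -2), (-2, 5, 5), (5, 5, -2), (-2, 7, 2), (2, 5, -5), (-5, 5, 2)
river cycle of g (length 6): (-4, 7, 1), (1, 7, -4), (-4, 1, 4), (4, 7, -1), (-1, 7, 4), (4, 1, -4)
cycles differ ⇒ inequivalent

no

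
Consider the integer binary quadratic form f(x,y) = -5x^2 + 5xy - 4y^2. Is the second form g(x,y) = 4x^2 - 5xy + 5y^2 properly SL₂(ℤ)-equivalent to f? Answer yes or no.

D₁ = -55, D₂ = -55
f is negative-definite; reduce −f:
−f: translate: b→5 (≡-5 mod 10), so (5,-5,4)→(5,5,4)
−f: flip: (5,5,4)→(4,-5,5)
−f: translate: b→3 (≡-5 mod 8), so (4,-5,5)→(4,3,4)
−f: reduced (well bottom): (4,3,4) with a≤c, −a<b≤a
flip sign back: reduced form of f is (-4,-3,-4)
g: translate: b→3 (≡-5 mod 8), so (4,-5,5)→(4,3,4)
g: reduced (well bottom): (4,3,4) with a≤c, −a<b≤a
reduced forms (-4, -3, -4) vs (4, 3, 4) ⇒ inequivalent

no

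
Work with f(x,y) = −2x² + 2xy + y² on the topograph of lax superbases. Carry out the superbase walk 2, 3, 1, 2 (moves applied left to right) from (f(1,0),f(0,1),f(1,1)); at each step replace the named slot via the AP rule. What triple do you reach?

start (-2,1,1) = (f(1,0),f(0,1),f(1,1))
replace slot 2: 2·((-2)+1) − 1 = -3 → (-2,-3,1)
replace slot 3: 2·((-2)+(-3)) − 1 = -11 → (-2,-3,-11)
replace slot 1: 2·((-3)+(-11)) − (-2) = -26 → (-26,-3,-11)
replace slot 2: 2·((-26)+(-11)) − (-3) = -71 → (-26,-71,-11)

-26,-71,-11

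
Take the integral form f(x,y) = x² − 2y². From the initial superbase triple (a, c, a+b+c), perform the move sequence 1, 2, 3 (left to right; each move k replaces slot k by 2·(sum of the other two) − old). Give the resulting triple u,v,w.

start (1,-2,-1) = (f(1,0),f(0,1),f(1,1))
replace slot 1: 2·((-2)+(-1)) − 1 = -7 → (-7,-2,-1)
replace slot 2: 2·((-7)+(-1)) − (-2) = -14 → (-7,-14,-1)
replace slot 3: 2·((-7)+(-14)) − (-1) = -41 → (-7,-14,-41)

-7,-14,-41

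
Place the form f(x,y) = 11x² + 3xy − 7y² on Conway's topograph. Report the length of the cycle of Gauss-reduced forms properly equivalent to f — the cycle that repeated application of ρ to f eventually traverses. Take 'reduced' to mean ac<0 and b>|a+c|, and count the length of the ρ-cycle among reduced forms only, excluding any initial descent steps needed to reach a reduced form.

D = 317, ⌊√D⌋ = 17
descent: ρ → (-7,11,7)  [lands on river]
river: ρ → (7,17,-1)
river: ρ → (-1,17,7)
river: ρ → (7,11,-7)
river: ρ → (-7,17,1)
river: ρ → (1,17,-7)
ρ-cycle length = 6 (tail of 1 descent step not counted)

6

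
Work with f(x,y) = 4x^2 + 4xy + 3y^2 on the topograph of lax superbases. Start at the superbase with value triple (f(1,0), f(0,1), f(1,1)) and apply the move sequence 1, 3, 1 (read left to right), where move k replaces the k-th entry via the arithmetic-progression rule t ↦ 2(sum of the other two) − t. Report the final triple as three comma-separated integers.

start (4,3,11) = (f(1,0),f(0,1),f(1,1))
replace slot 1: 2·(3+11) − 4 = 24 → (24,3,11)
replace slot 3: 2·(24+3) − 11 = 43 → (24,3,43)
replace slot 1: 2·(3+43) − 24 = 68 → (68,3,43)

68,3,43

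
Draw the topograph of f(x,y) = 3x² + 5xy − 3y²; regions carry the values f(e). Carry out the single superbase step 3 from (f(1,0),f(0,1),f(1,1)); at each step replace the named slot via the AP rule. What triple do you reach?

start (3,-3,5) = (f(1,0),f(0,1),f(1,1))
replace slot 3: 2·(3+(-3)) − 5 = -5 → (3,-3,-5)

3,-3,-5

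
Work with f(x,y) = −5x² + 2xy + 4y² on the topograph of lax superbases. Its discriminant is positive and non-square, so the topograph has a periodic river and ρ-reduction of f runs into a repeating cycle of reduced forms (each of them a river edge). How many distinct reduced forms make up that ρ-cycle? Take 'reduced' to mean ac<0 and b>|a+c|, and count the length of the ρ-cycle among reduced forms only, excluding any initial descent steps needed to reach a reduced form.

D = 84, ⌊√D⌋ = 9
river: ρ → (4,6,-3)
river: ρ → (-3,6,4)
river: ρ → (4,2,-5)
river: ρ → (-5,8,1)
river: ρ → (1,8,-5)
river: ρ → (-5,2,4)
ρ-cycle length = 6 (tail of 0 descent steps not counted)

6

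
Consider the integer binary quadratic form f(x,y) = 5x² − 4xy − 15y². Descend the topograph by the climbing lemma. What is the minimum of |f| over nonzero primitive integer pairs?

descent: ρ → (-15,4,5)
descent: ρ → (5,16,-3)  [lands on river]
river: ρ → (-3,14,10)
river: ρ → (10,6,-7)
river: ρ → (-7,8,9)
river: ρ → (9,10,-6)
river: ρ → (-6,14,5)
closes: descent 2, river 6
min |a| on river = 3

3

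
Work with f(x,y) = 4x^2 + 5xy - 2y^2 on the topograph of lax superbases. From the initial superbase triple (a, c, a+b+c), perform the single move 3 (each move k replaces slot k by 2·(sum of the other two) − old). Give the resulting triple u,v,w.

start (4,-2,7) = (f(1,0),f(0,1),f(1,1))
replace slot 3: 2·(4+(-2)) − 7 = -3 → (4,-2,-3)

4,-2,-3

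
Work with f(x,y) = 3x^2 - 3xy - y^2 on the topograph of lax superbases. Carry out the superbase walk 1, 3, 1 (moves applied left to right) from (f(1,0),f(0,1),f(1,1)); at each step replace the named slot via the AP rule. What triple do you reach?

start (3,-1,-1) = (f(1,0),f(0,1),f(1,1))
replace slot 1: 2·((-1)+(-1)) − 3 = -7 → (-7,-1,-1)
replace slot 3: 2·((-7)+(-1)) − (-1) = -15 → (-7,-1,-15)
replace slot 1: 2·((-1)+(-15)) − (-7) = -25 → (-25,-1,-15)

-25,-1,-15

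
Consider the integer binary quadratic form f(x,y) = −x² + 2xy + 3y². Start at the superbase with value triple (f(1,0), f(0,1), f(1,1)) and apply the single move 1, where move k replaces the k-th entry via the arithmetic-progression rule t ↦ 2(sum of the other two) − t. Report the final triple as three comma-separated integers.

start (-1,3,4) = (f(1,0),f(0,1),f(1,1))
replace slot 1: 2·(3+4) − (-1) = 15 → (15,3,4)

15,3,4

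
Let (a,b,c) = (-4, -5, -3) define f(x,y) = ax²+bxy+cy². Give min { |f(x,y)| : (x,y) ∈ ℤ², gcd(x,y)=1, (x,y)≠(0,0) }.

translate: b→-3 (≡5 mod 8), so (4,5,3)→(4,-3,2)
flip: (4,-3,2)→(2,3,4)
translate: b→-1 (≡3 mod 4), so (2,3,4)→(2,-1,3)
reduced (well bottom): (2,-1,3) with a≤c, −a<b≤a
well minimum |f| = |-2| = 2 (negative-definite)

2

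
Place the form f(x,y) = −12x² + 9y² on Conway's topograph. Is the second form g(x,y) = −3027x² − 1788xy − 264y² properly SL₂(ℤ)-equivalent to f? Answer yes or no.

D₁ = 432, D₂ = 432
river cycle of f (length 2): (9, 18, -3), (-3, 18, 9)
river cycle of g (length 2): (-3, 18, 9), (9, 18, -3)
cycles coincide ⇒ equivalent

yes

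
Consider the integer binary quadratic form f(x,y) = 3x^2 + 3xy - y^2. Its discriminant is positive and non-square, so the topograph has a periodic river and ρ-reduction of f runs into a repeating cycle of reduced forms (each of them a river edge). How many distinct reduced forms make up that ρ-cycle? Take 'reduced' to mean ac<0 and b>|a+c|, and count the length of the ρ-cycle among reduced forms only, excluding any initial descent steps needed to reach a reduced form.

D = 21, ⌊√D⌋ = 4
river: ρ → (-1,3,3)
river: ρ → (3,3,-1)
ρ-cycle length = 2 (tail of 0 descent steps not counted)

2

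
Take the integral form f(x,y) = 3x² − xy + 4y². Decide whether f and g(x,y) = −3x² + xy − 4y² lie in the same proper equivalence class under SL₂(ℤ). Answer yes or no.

D₁ = -47, D₂ = -47
f: reduced (well bottom): (3,-1,4) with a≤c, −a<b≤a
g is negative-definite; reduce −g:
−g: reduced (well bottom): (3,-1,4) with a≤c, −a<b≤a
flip sign back: reduced form of g is (-3,1,-4)
reduced forms (3, -1, 4) vs (-3, 1, -4) ⇒ inequivalent

no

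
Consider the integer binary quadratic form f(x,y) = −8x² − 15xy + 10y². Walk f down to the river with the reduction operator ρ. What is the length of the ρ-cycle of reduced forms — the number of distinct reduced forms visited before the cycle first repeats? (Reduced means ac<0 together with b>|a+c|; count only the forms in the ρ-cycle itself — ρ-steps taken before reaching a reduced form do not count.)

D = 545, ⌊√D⌋ = 23
descent: ρ → (10,15,-8)  [lands on river]
river: ρ → (-8,17,8)
river: ρ → (8,15,-10)
river: ρ → (-10,5,13)
river: ρ → (13,21,-2)
river: ρ → (-2,23,2)
river: ρ → (2,21,-13)
river: ρ → (-13,5,10)
ρ-cycle length = 8 (tail of 1 descent step not counted)

8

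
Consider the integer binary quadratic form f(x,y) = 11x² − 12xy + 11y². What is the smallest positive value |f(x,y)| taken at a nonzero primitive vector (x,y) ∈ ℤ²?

translate: b→10 (≡-12 mod 22), so (11,-12,11)→(11,10,10)
flip: (11,10,10)→(10,-10,11)
translate: b→10 (≡-10 mod 20), so (10,-10,11)→(10,10,11)
reduced (well bottom): (10,10,11) with a≤c, −a<b≤a
well minimum = a = 10

10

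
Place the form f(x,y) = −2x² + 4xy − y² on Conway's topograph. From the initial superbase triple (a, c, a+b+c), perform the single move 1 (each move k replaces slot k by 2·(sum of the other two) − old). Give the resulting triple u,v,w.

start (-2,-1,1) = (f(1,0),f(0,1),f(1,1))
replace slot 1: 2·((-1)+1) − (-2) = 2 → (2,-1,1)

2,-1,1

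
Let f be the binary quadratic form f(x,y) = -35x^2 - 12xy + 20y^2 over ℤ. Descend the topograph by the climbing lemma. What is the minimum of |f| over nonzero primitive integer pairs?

descent: ρ → (20,52,-3)  [lands on river]
river: ρ → (-3,50,37)
river: ρ → (37,24,-16)
river: ρ → (-16,40,21)
river: ρ → (21,44,-12)
river: ρ → (-12,52,5)
river: ρ → (5,48,-32)
river: ρ → (-32,16,21)
river: ρ → (21,26,-27)
river: ρ → (-27,28,20)
closes: descent 1, river 10
min |a| on river = 3

3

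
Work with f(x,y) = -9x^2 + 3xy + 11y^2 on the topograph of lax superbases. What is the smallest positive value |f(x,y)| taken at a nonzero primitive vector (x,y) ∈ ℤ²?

river: ρ → (11,19,-1)
river: ρ → (-1,19,11)
river: ρ → (11,3,-9)
river: ρ → (-9,15,5)
river: ρ → (5,15,-9)
river: ρ → (-9,3,11)
closes: descent 0, river 6
min |a| on river = 1

1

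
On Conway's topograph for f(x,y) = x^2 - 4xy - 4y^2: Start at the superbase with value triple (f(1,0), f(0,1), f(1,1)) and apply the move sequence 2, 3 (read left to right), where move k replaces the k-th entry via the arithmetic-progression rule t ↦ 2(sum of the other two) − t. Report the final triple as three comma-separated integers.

start (1,-4,-7) = (f(1,0),f(0,1),f(1,1))
replace slot 2: 2·(1+(-7)) − (-4) = -8 → (1,-8,-7)
replace slot 3: 2·(1+(-8)) − (-7) = -7 → (1,-8,-7)

1,-8,-7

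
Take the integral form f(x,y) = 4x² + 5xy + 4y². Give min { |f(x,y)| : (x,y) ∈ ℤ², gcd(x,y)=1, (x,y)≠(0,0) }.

translate: b→-3 (≡5 mod 8), so (4,5,4)→(4,-3,3)
flip: (4,-3,3)→(3,3,4)
reduced (well bottom): (3,3,4) with a≤c, −a<b≤a
well minimum = a = 3

3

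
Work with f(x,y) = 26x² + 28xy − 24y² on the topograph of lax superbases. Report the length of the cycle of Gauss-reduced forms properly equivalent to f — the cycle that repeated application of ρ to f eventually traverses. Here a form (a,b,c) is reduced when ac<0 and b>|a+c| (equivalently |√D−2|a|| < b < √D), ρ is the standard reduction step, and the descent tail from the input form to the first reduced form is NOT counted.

D = 3280, ⌊√D⌋ = 57
river: ρ → (-24,20,30)
river: ρ → (30,40,-14)
river: ρ → (-14,44,24)
river: ρ → (24,52,-6)
river: ρ → (-6,56,6)
river: ρ → (6,52,-24)
river: ρ → (-24,44,14)
river: ρ → (14,40,-30)
river: ρ → (-30,20,24)
river: ρ → (24,28,-26)
river: ρ → (-26,24,26)
river: ρ → (26,28,-24)
ρ-cycle length = 12 (tail of 0 descent steps not counted)

12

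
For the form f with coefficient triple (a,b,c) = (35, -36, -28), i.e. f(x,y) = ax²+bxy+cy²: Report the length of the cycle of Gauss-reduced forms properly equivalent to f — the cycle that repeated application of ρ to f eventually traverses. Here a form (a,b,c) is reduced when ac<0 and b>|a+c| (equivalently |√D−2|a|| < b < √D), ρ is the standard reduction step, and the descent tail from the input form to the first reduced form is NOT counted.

D = 5216, ⌊√D⌋ = 72
descent: ρ → (-28,36,35)  [lands on river]
river: ρ → (35,34,-29)
river: ρ → (-29,24,40)
river: ρ → (40,56,-13)
river: ρ → (-13,48,56)
river: ρ → (56,64,-5)
river: ρ → (-5,66,43)
river: ρ → (43,20,-28)
ρ-cycle length = 8 (tail of 1 descent step not counted)

8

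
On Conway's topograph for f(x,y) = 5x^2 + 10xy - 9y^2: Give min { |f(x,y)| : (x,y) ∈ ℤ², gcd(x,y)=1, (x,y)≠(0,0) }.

river: ρ → (-9,8,6)
river: ρ → (6,16,-1)
river: ρ → (-1,16,6)
river: ρ → (6,8,-9)
river: ρ → (-9,10,5)
river: ρ → (5,10,-9)
closes: descent 0, river 6
min |a| on river = 1

1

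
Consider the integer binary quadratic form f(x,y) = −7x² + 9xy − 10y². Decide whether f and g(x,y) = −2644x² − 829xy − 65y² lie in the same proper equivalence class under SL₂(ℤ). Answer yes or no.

D₁ = -199, D₂ = -199
f is negative-definite; reduce −f:
−f: translate: b→5 (≡-9 mod 14), so (7,-9,10)→(7,5,8)
−f: reduced (well bottom): (7,5,8) with a≤c, −a<b≤a
flip sign back: reduced form of f is (-7,-5,-8)
g is negative-definite; reduce −g:
−g: flip: (2644,829,65)→(65,-829,2644)
−g: translate: b→-49 (≡-829 mod 130), so (65,-829,2644)→(65,-49,10)
−g: flip: (65,-49,10)→(10,49,65)
−g: translate: b→9 (≡49 mod 20), so (10,49,65)→(10,9,7)
−g: flip: (10,9,7)→(7,-9,10)
−g: translate: b→5 (≡-9 mod 14), so (7,-9,10)→(7,5,8)
−g: reduced (well bottom): (7,5,8) with a≤c, −a<b≤a
flip sign back: reduced form of g is (-7,-5,-8)
reduced forms (-7, -5, -8) vs (-7, -5, -8) ⇒ equivalent

yes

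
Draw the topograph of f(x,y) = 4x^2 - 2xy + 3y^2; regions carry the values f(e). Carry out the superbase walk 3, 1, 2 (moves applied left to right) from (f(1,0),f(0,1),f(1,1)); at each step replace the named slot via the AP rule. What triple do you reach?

start (4,3,5) = (f(1,0),f(0,1),f(1,1))
replace slot 3: 2·(4+3) − 5 = 9 → (4,3,9)
replace slot 1: 2·(3+9) − 4 = 20 → (20,3,9)
replace slot 2: 2·(20+9) − 3 = 55 → (20,55,9)

20,55,9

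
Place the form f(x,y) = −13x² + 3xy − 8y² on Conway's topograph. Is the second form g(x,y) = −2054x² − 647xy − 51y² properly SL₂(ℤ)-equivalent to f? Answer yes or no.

D₁ = -407, D₂ = -407
f is negative-definite; reduce −f:
−f: flip: (13,-3,8)→(8,3,13)
−f: reduced (well bottom): (8,3,13) with a≤c, −a<b≤a
flip sign back: reduced form of f is (-8,-3,-13)
g is negative-definite; reduce −g:
−g: flip: (2054,647,51)→(51,-647,2054)
−g: translate: b→-35 (≡-647 mod 102), so (51,-647,2054)→(51,-35,8)
−g: flip: (51,-35,8)→(8,35,51)
−g: translate: b→3 (≡35 mod 16), so (8,35,51)→(8,3,13)
−g: reduced (well bottom): (8,3,13) with a≤c, −a<b≤a
flip sign back: reduced form of g is (-8,-3,-13)
reduced forms (-8, -3, -13) vs (-8, -3, -13) ⇒ equivalent

yes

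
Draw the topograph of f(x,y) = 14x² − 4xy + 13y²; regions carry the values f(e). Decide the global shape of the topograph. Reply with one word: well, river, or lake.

D = b²−4ac = (-4)² − 4·14·13 = -712
D < 0 ⇒ definite ⇒ every region one sign ⇒ single well

well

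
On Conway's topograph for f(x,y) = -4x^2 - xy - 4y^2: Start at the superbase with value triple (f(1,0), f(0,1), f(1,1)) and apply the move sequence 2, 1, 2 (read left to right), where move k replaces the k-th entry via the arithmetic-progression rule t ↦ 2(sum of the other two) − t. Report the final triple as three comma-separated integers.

start (-4,-4,-9) = (f(1,0),f(0,1),f(1,1))
replace slot 2: 2·((-4)+(-9)) − (-4) = -22 → (-4,-22,-9)
replace slot 1: 2·((-22)+(-9)) − (-4) = -58 → (-58,-22,-9)
replace slot 2: 2·((-58)+(-9)) − (-22) = -112 → (-58,-112,-9)

-58,-112,-9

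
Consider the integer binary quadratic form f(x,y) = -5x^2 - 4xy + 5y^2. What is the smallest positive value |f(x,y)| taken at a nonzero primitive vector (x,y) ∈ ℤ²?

descent: ρ → (5,4,-5)  [lands on river]
river: ρ → (-5,6,4)
river: ρ → (4,10,-1)
river: ρ → (-1,10,4)
river: ρ → (4,6,-5)
river: ρ → (-5,4,5)
river: ρ → (5,6,-4)
river: ρ → (-4,10,1)
river: ρ → (1,10,-4)
river: ρ → (-4,6,5)
closes: descent 1, river 10
min |a| on river = 1

1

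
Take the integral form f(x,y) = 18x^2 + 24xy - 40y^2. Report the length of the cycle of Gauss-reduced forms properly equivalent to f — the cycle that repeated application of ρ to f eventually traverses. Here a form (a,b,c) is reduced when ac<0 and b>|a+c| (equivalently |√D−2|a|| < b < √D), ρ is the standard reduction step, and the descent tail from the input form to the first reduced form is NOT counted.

D = 3456, ⌊√D⌋ = 58
river: ρ → (-40,56,2)
river: ρ → (2,56,-40)
river: ρ → (-40,24,18)
river: ρ → (18,48,-16)
river: ρ → (-16,48,18)
river: ρ → (18,24,-40)
ρ-cycle length = 6 (tail of 0 descent steps not counted)

6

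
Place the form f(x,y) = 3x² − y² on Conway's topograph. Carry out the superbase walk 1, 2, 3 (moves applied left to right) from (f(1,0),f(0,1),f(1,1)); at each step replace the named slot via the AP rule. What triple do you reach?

start (3,-1,2) = (f(1,0),f(0,1),f(1,1))
replace slot 1: 2·((-1)+2) − 3 = -1 → (-1,-1,2)
replace slot 2: 2·((-1)+2) − (-1) = 3 → (-1,3,2)
replace slot 3: 2·((-1)+3) − 2 = 2 → (-1,3,2)

-1,3,2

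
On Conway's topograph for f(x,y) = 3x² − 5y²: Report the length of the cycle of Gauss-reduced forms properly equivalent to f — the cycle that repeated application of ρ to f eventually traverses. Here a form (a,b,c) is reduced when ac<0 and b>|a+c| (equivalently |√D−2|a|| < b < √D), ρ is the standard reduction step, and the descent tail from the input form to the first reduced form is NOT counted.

D = 60, ⌊√D⌋ = 7
descent: ρ → (-5,0,3)
descent: ρ → (3,6,-2)  [lands on river]
river: ρ → (-2,6,3)
ρ-cycle length = 2 (tail of 2 descent steps not counted)

2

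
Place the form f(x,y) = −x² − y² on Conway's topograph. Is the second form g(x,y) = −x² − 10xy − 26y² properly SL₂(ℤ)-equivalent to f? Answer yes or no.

D₁ = -4, D₂ = -4
f is negative-definite; reduce −f:
−f: reduced (well bottom): (1,0,1) with a≤c, −a<b≤a
flip sign back: reduced form of f is (-1,0,-1)
g is negative-definite; reduce −g:
−g: translate: b→0 (≡10 mod 2), so (1,10,26)→(1,0,1)
−g: reduced (well bottom): (1,0,1) with a≤c, −a<b≤a
flip sign back: reduced form of g is (-1,0,-1)
reduced forms (-1, 0, -1) vs (-1, 0, -1) ⇒ equivalent

yes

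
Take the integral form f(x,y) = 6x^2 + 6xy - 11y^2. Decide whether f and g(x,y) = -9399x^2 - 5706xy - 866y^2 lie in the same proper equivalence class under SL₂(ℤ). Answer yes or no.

D₁ = 300, D₂ = 300
river cycle of f (length 4): (-11, 16, 1), (1, 16, -11), (-11, 6, 6), (6, 6, -11)
river cycle of g (length 4): (-11, 16, 1), (1, 16, -11), (-11, 6, 6), (6, 6, -11)
cycles coincide ⇒ equivalent

yes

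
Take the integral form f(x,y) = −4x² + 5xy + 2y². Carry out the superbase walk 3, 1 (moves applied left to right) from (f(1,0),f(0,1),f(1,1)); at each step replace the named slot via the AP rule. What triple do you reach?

start (-4,2,3) = (f(1,0),f(0,1),f(1,1))
replace slot 3: 2·((-4)+2) − 3 = -7 → (-4,2,-7)
replace slot 1: 2·(2+(-7)) − (-4) = -6 → (-6,2,-7)

-6,2,-7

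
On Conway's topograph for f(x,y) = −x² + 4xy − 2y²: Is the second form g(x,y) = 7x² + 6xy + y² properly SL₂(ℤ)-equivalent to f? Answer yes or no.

D₁ = 8, D₂ = 8
river cycle of f (length 2): (1, 2, -1), (-1, 2, 1)
river cycle of g (length 2): (1, 2, -1), (-1, 2, 1)
cycles coincide ⇒ equivalent

yes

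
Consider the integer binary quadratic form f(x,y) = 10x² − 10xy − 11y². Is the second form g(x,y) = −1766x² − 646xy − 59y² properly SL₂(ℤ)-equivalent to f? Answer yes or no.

D₁ = 540, D₂ = 540
river cycle of f (length 8): (-11, 10, 10), (10, 10, -11), (-11, 12, 9), (9, 6, -14), (-14, 22, 1), (1, 22, -14), (-14, 6, 9), (9, 12, -11)
river cycle of g (length 8): (-11, 10, 10), (10, 10, -11), (-11, 12, 9), (9, 6, -14), (-14, 22, 1), (1, 22, -14), (-14, 6, 9), (9, 12, -11)
cycles coincide ⇒ equivalent

yes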